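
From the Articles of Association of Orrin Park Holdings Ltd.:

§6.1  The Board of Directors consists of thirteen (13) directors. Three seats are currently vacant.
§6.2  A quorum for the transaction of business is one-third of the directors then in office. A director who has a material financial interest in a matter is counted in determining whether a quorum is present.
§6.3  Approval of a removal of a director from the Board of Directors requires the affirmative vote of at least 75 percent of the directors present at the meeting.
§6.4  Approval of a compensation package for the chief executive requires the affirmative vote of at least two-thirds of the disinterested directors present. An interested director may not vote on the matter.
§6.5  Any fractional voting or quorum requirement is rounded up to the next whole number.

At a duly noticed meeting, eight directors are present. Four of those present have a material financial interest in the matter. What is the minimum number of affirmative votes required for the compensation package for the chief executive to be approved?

3

The compensation package for the chief executive requires two-thirds of the disinterested directors present (8 − 4 = 4).
2/3 of 4 = 2.67, rounded up to 3.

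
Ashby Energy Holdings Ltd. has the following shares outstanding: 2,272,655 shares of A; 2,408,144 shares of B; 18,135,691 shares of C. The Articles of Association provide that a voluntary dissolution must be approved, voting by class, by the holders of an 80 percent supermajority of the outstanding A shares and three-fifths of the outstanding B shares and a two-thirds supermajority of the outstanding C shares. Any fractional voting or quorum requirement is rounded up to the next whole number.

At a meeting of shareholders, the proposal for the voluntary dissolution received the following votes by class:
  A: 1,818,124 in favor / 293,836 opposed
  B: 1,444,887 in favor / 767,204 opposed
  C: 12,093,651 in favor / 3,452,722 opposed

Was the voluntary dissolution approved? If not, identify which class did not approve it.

A: 4/5 of 2272655 = 1818124; 1,818,124 required, 1,818,124 in favor — approved.
B: 3/5 of 2408144 = 1444886.40, rounded up to 1444887; 1,444,887 required, 1,444,887 in favor — approved.
C: 2/3 of 18135691 = 12090460.67, rounded up to 12090461; 12,090,461 required, 12,093,651 in favor — approved.

Approved — every class gave the required vote.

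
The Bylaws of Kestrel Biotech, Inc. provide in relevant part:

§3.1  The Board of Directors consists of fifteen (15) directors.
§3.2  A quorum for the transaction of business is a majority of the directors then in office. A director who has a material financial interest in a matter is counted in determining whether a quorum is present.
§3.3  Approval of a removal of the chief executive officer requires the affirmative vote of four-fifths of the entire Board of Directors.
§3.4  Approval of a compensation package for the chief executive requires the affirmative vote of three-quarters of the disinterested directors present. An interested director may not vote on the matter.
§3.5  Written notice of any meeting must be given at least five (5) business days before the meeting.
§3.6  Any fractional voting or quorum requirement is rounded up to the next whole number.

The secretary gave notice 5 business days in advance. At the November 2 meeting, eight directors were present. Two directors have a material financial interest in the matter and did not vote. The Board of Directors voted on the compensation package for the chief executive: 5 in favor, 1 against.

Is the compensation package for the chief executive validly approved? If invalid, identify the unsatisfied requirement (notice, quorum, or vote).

Valid — all requirements satisfied.

Notice: 5 business days given; 5 required (5 ≥ 5). Satisfied.
Quorum: 8 present (interested directors count toward quorum); quorum is 8. Satisfied.
Vote: the compensation package for the chief executive requires three-fourths of the disinterested directors present (8 − 2 = 6). 3/4 of 6 = 4.50, rounded up to 5, so 5 affirmative votes are needed; 5 voted in favor. Satisfied.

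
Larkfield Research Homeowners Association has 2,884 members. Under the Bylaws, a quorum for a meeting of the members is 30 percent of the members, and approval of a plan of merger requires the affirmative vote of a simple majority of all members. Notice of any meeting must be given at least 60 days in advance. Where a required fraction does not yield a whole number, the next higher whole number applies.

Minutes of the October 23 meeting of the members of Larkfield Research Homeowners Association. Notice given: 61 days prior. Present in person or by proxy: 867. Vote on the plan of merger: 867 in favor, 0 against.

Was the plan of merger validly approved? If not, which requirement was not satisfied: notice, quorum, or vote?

Invalid — vote requirement not satisfied.

Notice: 61 days given; 60 required. Satisfied.
Quorum: 30% of 2,884 = 865.20, rounded up to 866; 867 present. Satisfied.
Vote: requires a majority of all members (2,884); a majority of 2884 is 1443, so 1,443 needed; 867 in favor. Not satisfied.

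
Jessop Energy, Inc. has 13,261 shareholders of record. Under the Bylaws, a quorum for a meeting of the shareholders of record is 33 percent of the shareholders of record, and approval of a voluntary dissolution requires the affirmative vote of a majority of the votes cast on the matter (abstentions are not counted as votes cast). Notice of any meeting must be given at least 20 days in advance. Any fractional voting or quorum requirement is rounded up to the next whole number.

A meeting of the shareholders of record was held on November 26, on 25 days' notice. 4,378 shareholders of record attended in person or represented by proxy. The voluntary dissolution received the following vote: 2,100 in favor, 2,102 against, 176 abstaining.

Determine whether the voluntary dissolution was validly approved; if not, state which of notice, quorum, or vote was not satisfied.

Notice: 25 days given; 20 required. Satisfied.
Quorum: 33% of 13,261 = 4,376.13, rounded up to 4,377; 4,378 present. Satisfied.
Vote: requires a majority of the votes cast (4,378 − 176 abstaining = 4,202); a majority of 4202 is 2102, so 2,102 needed; 2,100 in favor. Not satisfied.

Invalid — vote requirement not satisfied.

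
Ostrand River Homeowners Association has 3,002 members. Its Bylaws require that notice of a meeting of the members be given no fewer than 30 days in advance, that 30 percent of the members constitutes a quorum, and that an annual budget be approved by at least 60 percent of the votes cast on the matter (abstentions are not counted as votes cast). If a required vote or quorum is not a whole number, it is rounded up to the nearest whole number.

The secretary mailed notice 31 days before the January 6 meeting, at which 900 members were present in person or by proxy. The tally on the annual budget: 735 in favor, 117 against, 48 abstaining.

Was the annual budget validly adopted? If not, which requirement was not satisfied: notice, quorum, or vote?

Invalid — quorum requirement not satisfied.

Notice: 31 days given; 30 required. Satisfied.
Quorum: 30% of 3,002 = 900.60, rounded up to 901; 900 present. Not satisfied.
Vote: requires three-fifths of the votes cast (900 − 48 abstaining = 852); 3/5 of 852 = 511.20, rounded up to 512, so 512 needed; 735 in favor. Satisfied.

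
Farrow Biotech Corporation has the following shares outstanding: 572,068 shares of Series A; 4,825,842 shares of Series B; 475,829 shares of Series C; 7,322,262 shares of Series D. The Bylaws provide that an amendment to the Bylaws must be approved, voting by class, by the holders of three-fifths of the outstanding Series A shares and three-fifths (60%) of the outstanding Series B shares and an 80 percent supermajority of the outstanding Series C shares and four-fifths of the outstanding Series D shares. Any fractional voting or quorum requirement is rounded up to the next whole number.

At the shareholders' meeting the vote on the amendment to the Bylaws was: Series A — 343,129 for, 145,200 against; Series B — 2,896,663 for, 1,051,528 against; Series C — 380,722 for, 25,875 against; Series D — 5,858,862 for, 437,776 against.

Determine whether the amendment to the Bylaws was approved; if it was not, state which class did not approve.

Series A: 3/5 of 572068 = 343240.80, rounded up to 343241; 343,241 required, 343,129 in favor — not approved.
Series B: 3/5 of 4825842 = 2895505.20, rounded up to 2895506; 2,895,506 required, 2,896,663 in favor — approved.
Series C: 4/5 of 475829 = 380663.20, rounded up to 380664; 380,664 required, 380,722 in favor — approved.
Series D: 4/5 of 7322262 = 5857809.60, rounded up to 5857810; 5,857,810 required, 5,858,862 in favor — approved.

Not approved — the Series A shares did not give the required vote.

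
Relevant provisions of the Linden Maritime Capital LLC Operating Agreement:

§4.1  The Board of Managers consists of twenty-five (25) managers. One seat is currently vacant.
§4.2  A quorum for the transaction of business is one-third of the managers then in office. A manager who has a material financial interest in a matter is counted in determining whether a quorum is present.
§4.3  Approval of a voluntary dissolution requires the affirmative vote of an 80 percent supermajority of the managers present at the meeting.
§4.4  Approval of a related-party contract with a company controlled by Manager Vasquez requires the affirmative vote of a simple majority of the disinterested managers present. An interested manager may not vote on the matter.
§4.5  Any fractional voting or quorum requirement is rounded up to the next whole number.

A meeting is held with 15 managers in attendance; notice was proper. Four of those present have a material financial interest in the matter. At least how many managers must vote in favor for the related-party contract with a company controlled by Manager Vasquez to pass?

The related-party contract with a company controlled by Manager Vasquez requires a majority of the disinterested managers present (15 − 4 = 11).
A majority of 11 is 6.

6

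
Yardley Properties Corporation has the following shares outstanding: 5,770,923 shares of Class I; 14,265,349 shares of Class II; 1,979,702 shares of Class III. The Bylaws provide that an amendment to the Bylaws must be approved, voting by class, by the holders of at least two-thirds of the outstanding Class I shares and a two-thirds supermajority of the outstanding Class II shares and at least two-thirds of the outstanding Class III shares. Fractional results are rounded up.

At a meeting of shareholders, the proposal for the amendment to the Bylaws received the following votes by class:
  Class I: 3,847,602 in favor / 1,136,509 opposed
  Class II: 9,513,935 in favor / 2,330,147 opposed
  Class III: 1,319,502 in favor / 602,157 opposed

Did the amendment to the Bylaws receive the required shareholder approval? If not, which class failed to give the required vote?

Not approved — the Class III shares did not give the required vote.

Class I: 2/3 of 5770923 = 3847282; 3,847,282 required, 3,847,602 in favor — approved.
Class II: 2/3 of 14265349 = 9510232.67, rounded up to 9510233; 9,510,233 required, 9,513,935 in favor — approved.
Class III: 2/3 of 1979702 = 1319801.33, rounded up to 1319802; 1,319,802 required, 1,319,502 in favor — not approved.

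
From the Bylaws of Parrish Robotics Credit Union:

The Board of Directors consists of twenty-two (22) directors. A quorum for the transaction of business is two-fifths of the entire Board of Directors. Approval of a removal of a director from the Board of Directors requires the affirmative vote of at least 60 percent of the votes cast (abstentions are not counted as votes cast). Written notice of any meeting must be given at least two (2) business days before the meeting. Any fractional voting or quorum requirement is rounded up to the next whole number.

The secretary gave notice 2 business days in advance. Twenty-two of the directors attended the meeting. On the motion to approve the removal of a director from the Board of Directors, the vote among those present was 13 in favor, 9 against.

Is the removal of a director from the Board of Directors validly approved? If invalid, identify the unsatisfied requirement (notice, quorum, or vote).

Invalid — vote requirement not satisfied.

Notice: 2 business days given; 2 required (2 ≥ 2). Satisfied.
Quorum: 22 present; quorum is 9. Satisfied.
Vote: the removal of a director from the Board of Directors requires three-fifths of the votes cast (22). 3/5 of 22 = 13.20, rounded up to 14, so 14 affirmative votes are needed; 13 voted in favor. Not satisfied.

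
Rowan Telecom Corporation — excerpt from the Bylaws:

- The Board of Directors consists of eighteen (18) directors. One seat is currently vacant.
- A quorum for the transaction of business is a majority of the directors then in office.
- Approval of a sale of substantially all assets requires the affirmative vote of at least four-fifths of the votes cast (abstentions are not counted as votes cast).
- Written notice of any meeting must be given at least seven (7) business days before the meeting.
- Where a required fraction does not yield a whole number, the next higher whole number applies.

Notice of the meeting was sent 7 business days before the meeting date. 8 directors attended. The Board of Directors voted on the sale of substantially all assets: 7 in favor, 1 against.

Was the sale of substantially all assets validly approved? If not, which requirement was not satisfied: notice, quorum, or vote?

Invalid — quorum requirement not satisfied.

Notice: 7 business days given; 7 required (7 ≥ 7). Satisfied.
Quorum: 8 present; quorum is 9. Not satisfied.
Vote: the sale of substantially all assets requires four-fifths of the votes cast (8). 4/5 of 8 = 6.40, rounded up to 7, so 7 affirmative votes are needed; 7 voted in favor. Satisfied. (Moot — without a quorum no business can be validly transacted.)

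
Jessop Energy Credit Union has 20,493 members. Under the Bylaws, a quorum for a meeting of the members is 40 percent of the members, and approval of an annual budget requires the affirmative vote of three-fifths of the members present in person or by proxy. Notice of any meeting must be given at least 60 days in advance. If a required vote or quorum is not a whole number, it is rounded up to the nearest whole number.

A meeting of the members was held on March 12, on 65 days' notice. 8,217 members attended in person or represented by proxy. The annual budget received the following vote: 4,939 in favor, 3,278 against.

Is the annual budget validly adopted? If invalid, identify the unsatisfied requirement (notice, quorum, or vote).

Notice: 65 days given; 60 required. Satisfied.
Quorum: 40% of 20,493 = 8,197.20, rounded up to 8,198; 8,217 present. Satisfied.
Vote: requires three-fifths of those present (8,217); 3/5 of 8217 = 4930.20, rounded up to 4931, so 4,931 needed; 4,939 in favor. Satisfied.

Valid — all requirements satisfied.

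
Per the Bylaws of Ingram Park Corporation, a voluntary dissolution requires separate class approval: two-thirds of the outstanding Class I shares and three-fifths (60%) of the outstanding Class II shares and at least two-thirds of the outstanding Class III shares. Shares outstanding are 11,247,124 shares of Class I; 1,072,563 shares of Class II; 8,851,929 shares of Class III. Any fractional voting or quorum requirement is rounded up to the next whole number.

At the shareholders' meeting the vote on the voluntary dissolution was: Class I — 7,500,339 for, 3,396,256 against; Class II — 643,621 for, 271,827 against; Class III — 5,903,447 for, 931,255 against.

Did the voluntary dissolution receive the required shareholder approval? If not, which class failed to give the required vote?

Class I: 2/3 of 11247124 = 7498082.67, rounded up to 7498083; 7,498,083 required, 7,500,339 in favor — approved.
Class II: 3/5 of 1072563 = 643537.80, rounded up to 643538; 643,538 required, 643,621 in favor — approved.
Class III: 2/3 of 8851929 = 5901286; 5,901,286 required, 5,903,447 in favor — approved.

Approved — every class gave the required vote.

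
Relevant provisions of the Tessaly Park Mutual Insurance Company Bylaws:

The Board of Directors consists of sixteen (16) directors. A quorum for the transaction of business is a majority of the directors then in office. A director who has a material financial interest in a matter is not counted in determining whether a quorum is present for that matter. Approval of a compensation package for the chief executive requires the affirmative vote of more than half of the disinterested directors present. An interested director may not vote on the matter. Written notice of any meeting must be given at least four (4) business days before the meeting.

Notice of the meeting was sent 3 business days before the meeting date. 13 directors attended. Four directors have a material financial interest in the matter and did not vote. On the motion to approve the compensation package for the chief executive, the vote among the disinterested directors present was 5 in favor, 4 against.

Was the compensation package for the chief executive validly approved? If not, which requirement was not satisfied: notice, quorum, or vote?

Notice: 3 business days given; 4 required (3 < 4). Not satisfied.
Quorum: 13 present, but the 4 interested directors do not count, leaving 9. Quorum is 9. Satisfied.
Vote: the compensation package for the chief executive requires a majority of the disinterested directors present (13 − 4 = 9). A majority of 9 is 5, so 5 affirmative votes are needed; 5 voted in favor. Satisfied.

Invalid — notice requirement not satisfied.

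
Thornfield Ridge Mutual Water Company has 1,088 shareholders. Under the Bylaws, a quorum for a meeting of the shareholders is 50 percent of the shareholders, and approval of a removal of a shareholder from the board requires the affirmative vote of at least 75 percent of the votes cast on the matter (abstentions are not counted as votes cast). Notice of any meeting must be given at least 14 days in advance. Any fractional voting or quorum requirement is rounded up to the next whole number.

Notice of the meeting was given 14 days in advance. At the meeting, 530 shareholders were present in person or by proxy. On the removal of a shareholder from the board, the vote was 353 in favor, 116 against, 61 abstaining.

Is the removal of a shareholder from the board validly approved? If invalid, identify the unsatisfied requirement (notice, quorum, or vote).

Notice: 14 days given; 14 required. Satisfied.
Quorum: 50% of 1,088 = 544; 530 present. Not satisfied.
Vote: requires three-fourths of the votes cast (530 − 61 abstaining = 469); 3/4 of 469 = 351.75, rounded up to 352, so 352 needed; 353 in favor. Satisfied.

Invalid — quorum requirement not satisfied.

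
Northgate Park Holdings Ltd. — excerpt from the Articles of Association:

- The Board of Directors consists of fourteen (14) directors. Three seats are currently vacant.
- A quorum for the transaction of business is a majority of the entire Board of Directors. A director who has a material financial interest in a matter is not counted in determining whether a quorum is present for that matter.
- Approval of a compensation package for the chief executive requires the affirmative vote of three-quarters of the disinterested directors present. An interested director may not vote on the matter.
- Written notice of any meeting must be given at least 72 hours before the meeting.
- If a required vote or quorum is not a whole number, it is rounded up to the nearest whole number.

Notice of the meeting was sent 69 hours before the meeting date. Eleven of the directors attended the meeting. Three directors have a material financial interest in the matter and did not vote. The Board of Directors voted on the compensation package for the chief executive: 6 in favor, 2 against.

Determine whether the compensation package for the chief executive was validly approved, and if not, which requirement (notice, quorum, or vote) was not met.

Notice: 69 hours given; 72 required (69 < 72). Not satisfied.
Quorum: 11 present, but the 3 interested directors do not count, leaving 8. Quorum is 8. Satisfied.
Vote: the compensation package for the chief executive requires three-fourths of the disinterested directors present (11 − 3 = 8). 3/4 of 8 = 6, so 6 affirmative votes are needed; 6 voted in favor. Satisfied.

Invalid — notice requirement not satisfied.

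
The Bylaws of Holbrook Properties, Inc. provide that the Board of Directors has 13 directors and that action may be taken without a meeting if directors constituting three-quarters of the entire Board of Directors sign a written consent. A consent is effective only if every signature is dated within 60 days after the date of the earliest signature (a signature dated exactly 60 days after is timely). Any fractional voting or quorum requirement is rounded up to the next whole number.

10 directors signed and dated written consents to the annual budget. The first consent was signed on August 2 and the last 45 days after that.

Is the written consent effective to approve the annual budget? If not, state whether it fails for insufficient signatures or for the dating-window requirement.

Signatures required: three-quarters of 13 — 3/4 of 13 = 9.75, rounded up to 10, so 10 needed; 10 signed. Sufficient.
Dating window: the latest signature is 45 days after the earliest; the limit is 60 days. Within the window.

Effective — both the signature and dating-window requirements are satisfied.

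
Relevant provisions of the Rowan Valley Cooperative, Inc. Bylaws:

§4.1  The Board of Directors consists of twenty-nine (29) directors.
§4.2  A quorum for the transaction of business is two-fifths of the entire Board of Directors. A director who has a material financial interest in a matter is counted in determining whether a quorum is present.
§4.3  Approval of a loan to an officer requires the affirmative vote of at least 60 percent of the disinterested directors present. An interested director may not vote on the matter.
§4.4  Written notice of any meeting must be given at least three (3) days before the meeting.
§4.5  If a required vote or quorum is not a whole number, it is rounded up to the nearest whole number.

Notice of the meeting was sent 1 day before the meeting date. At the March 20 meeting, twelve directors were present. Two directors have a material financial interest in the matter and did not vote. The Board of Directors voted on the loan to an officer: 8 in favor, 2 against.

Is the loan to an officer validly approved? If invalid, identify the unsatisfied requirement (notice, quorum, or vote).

Invalid — notice requirement not satisfied.

Notice: 1 day given; 3 required (1 < 3). Not satisfied.
Quorum: 12 present (interested directors count toward quorum); quorum is 12. Satisfied.
Vote: the loan to an officer requires three-fifths of the disinterested directors present (12 − 2 = 10). 3/5 of 10 = 6, so 6 affirmative votes are needed; 8 voted in favor. Satisfied.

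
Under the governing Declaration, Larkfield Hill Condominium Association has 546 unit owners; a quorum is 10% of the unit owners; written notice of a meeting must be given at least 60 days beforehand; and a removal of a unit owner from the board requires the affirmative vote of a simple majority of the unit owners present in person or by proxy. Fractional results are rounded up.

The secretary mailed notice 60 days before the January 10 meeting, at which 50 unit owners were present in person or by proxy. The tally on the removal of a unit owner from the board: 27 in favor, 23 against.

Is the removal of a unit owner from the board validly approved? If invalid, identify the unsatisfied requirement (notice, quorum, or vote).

Invalid — quorum requirement not satisfied.

Notice: 60 days given; 60 required. Satisfied.
Quorum: 10% of 546 = 54.60, rounded up to 55; 50 present. Not satisfied.
Vote: requires a majority of those present (50); a majority of 50 is 26, so 26 needed; 27 in favor. Satisfied.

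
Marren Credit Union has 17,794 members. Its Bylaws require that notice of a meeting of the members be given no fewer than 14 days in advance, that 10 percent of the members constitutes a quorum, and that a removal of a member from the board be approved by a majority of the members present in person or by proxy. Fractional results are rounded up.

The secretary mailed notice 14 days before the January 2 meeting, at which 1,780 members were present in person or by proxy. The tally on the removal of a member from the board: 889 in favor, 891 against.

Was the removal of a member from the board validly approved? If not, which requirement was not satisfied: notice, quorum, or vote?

Invalid — vote requirement not satisfied.

Notice: 14 days given; 14 required. Satisfied.
Quorum: 10% of 17,794 = 1,779.40, rounded up to 1,780; 1,780 present. Satisfied.
Vote: requires a majority of those present (1,780); a majority of 1780 is 891, so 891 needed; 889 in favor. Not satisfied.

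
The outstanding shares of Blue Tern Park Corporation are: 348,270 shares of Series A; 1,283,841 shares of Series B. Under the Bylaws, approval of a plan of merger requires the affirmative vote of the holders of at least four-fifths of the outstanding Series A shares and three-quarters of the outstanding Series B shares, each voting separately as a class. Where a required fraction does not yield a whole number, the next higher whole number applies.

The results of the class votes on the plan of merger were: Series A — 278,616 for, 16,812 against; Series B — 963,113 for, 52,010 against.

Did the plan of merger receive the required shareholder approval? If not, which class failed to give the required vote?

Series A: 4/5 of 348270 = 278616; 278,616 required, 278,616 in favor — approved.
Series B: 3/4 of 1283841 = 962880.75, rounded up to 962881; 962,881 required, 963,113 in favor — approved.

Approved — every class gave the required vote.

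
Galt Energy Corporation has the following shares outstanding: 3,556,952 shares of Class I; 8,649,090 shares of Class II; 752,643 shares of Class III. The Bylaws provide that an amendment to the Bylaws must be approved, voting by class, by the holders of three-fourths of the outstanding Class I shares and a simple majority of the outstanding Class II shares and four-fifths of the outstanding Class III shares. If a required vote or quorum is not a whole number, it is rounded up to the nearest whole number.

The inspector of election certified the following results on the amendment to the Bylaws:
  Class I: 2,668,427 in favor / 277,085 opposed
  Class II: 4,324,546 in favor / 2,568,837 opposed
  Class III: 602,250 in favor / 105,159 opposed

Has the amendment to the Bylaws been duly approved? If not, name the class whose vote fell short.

Approved — every class gave the required vote.

Class I: 3/4 of 3556952 = 2667714; 2,667,714 required, 2,668,427 in favor — approved.
Class II: a majority of 8649090 is 4324546; 4,324,546 required, 4,324,546 in favor — approved.
Class III: 4/5 of 752643 = 602114.40, rounded up to 602115; 602,115 required, 602,250 in favor — approved.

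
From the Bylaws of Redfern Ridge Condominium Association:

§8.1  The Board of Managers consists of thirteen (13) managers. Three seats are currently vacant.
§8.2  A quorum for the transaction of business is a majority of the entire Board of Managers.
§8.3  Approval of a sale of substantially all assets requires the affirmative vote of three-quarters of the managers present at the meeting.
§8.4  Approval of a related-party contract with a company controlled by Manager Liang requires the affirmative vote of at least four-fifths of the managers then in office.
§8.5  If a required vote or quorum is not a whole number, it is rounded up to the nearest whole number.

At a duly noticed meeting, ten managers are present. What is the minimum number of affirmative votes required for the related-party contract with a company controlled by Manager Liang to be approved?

The related-party contract with a company controlled by Manager Liang requires four-fifths of the managers then in office (10).
4/5 of 10 = 8.

8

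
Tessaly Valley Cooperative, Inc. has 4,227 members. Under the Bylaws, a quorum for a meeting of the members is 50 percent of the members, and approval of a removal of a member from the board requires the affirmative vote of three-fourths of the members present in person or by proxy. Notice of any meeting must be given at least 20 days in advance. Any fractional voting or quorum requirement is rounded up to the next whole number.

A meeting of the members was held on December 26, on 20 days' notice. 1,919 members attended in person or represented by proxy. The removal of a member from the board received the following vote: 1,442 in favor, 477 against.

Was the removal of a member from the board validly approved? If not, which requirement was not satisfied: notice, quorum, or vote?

Invalid — quorum requirement not satisfied.

Notice: 20 days given; 20 required. Satisfied.
Quorum: 50% of 4,227 = 2,113.50, rounded up to 2,114; 1,919 present. Not satisfied.
Vote: requires three-fourths of those present (1,919); 3/4 of 1919 = 1439.25, rounded up to 1440, so 1,440 needed; 1,442 in favor. Satisfied.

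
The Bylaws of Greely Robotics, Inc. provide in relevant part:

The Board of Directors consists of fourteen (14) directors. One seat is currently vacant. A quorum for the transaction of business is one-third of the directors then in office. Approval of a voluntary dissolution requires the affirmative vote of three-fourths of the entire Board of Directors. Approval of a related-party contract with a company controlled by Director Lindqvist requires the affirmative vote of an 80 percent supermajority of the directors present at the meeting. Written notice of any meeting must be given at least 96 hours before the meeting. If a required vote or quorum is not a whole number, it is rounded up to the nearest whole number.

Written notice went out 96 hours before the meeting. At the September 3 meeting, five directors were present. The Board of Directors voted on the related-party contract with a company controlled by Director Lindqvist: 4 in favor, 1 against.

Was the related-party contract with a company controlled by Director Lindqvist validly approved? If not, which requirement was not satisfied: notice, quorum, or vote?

Notice: 96 hours given; 96 required (96 ≥ 96). Satisfied.
Quorum: 5 present; quorum is 5. Satisfied.
Vote: the related-party contract with a company controlled by Director Lindqvist requires four-fifths of the directors present (5). 4/5 of 5 = 4, so 4 affirmative votes are needed; 4 voted in favor. Satisfied.

Valid — all requirements satisfied.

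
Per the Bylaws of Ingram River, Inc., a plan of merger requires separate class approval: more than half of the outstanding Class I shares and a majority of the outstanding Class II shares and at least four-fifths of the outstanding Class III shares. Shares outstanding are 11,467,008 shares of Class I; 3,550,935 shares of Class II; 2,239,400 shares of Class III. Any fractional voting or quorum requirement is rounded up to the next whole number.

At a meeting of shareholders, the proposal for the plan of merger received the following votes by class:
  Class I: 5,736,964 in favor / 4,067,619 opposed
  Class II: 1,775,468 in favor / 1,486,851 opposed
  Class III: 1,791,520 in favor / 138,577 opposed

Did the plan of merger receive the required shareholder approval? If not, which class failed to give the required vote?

Class I: a majority of 11467008 is 5733505; 5,733,505 required, 5,736,964 in favor — approved.
Class II: a majority of 3550935 is 1775468; 1,775,468 required, 1,775,468 in favor — approved.
Class III: 4/5 of 2239400 = 1791520; 1,791,520 required, 1,791,520 in favor — approved.

Approved — every class gave the required vote.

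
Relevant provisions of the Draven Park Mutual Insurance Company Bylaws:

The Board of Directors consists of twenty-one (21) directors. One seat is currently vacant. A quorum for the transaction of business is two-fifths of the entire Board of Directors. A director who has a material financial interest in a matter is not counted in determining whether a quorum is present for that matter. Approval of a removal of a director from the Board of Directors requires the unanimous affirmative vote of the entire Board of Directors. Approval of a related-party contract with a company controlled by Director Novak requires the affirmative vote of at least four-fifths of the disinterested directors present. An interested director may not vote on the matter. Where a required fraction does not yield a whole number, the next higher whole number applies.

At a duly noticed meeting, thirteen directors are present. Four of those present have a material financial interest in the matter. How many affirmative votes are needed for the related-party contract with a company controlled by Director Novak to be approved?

The related-party contract with a company controlled by Director Novak requires four-fifths of the disinterested directors present (13 − 4 = 9).
4/5 of 9 = 7.20, rounded up to 8.

8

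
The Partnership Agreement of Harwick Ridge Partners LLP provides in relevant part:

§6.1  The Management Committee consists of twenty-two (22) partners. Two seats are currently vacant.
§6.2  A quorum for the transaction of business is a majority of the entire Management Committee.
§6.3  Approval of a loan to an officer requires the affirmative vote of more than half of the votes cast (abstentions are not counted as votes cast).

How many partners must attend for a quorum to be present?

A majority of 22 is 12.

12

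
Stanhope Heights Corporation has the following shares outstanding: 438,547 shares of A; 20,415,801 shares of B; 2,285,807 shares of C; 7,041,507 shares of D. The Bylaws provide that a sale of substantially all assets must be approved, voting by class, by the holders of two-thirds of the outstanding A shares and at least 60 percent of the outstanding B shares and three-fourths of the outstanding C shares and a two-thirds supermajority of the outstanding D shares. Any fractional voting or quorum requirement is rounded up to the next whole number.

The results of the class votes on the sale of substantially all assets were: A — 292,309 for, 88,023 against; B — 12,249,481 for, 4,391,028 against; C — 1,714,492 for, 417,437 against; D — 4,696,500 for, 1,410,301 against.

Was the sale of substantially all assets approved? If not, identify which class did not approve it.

Not approved — the A shares did not give the required vote.

A: 2/3 of 438547 = 292364.67, rounded up to 292365; 292,365 required, 292,309 in favor — not approved.
B: 3/5 of 20415801 = 12249480.60, rounded up to 12249481; 12,249,481 required, 12,249,481 in favor — approved.
C: 3/4 of 2285807 = 1714355.25, rounded up to 1714356; 1,714,356 required, 1,714,492 in favor — approved.
D: 2/3 of 7041507 = 4694338; 4,694,338 required, 4,696,500 in favor — approved.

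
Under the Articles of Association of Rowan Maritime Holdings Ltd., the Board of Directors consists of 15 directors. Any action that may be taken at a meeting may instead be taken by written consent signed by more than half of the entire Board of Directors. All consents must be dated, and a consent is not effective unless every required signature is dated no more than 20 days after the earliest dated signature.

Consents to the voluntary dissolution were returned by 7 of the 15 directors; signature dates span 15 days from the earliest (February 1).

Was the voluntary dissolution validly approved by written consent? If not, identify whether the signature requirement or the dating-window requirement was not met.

Signatures required: more than half of 15 — a majority of 15 is 8, so 8 needed; 7 signed. Insufficient.
Dating window: the latest signature is 15 days after the earliest; the limit is 20 days. Within the window.

Not effective — insufficient signatures.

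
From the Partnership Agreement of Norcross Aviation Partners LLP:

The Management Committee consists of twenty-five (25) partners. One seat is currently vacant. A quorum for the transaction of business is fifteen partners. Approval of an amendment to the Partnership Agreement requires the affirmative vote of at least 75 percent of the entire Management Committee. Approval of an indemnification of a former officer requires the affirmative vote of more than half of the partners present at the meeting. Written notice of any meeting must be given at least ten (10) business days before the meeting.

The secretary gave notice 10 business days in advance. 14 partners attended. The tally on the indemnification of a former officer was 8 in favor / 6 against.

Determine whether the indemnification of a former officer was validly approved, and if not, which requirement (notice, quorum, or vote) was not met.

Notice: 10 business days given; 10 required (10 ≥ 10). Satisfied.
Quorum: 14 present; quorum is 15. Not satisfied.
Vote: the indemnification of a former officer requires a majority of the partners present (14). A majority of 14 is 8, so 8 affirmative votes are needed; 8 voted in favor. Satisfied. (Moot — without a quorum no business can be validly transacted.)

Invalid — quorum requirement not satisfied.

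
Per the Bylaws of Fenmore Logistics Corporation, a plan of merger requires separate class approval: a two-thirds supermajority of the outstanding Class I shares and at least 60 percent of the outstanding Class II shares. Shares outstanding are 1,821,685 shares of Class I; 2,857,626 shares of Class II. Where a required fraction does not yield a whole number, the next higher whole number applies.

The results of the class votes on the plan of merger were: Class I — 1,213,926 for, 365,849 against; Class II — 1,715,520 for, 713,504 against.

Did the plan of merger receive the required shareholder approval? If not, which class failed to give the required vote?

Not approved — the Class I shares did not give the required vote.

Class I: 2/3 of 1821685 = 1214456.67, rounded up to 1214457; 1,214,457 required, 1,213,926 in favor — not approved.
Class II: 3/5 of 2857626 = 1714575.60, rounded up to 1714576; 1,714,576 required, 1,715,520 in favor — approved.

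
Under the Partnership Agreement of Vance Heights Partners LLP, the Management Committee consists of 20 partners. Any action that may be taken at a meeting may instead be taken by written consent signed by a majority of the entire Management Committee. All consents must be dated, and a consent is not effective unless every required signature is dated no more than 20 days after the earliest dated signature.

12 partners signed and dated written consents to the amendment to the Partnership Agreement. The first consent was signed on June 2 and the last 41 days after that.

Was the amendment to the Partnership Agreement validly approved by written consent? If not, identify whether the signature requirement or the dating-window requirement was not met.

Signatures required: a majority of 20 — a majority of 20 is 11, so 11 needed; 12 signed. Sufficient.
Dating window: the latest signature is 41 days after the earliest; the limit is 20 days. Outside the window.

Not effective — dating-window requirement not satisfied.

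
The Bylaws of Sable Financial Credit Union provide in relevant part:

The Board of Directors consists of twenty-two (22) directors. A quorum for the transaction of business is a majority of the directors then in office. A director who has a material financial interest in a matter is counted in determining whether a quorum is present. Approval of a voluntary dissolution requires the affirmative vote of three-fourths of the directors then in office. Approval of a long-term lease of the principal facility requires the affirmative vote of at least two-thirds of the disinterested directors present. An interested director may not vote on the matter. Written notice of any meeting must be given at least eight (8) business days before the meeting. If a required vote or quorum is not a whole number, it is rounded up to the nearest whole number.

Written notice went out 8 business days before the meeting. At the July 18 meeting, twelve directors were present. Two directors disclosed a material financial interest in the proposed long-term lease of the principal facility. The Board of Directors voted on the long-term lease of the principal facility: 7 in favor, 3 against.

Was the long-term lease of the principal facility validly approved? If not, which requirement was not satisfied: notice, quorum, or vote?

Valid — all requirements satisfied.

Notice: 8 business days given; 8 required (8 ≥ 8). Satisfied.
Quorum: 12 present (interested directors count toward quorum); quorum is 12. Satisfied.
Vote: the long-term lease of the principal facility requires two-thirds of the disinterested directors present (12 − 2 = 10). 2/3 of 10 = 6.67, rounded up to 7, so 7 affirmative votes are needed; 7 voted in favor. Satisfied.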